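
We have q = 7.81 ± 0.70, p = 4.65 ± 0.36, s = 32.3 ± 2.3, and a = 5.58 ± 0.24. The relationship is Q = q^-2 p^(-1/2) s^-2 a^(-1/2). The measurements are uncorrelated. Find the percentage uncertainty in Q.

23.3%

Relative error in a monomial: (δQ/Q)² = Σ (nᵢ · δxᵢ/xᵢ)².
  (-2·δq/q)² = (-2×0.0896)² = 0.0321;  (−½·δp/p)² = (-0.5×0.0774)² = 0.00150;  (-2·δs/s)² = (-2×0.0712)² = 0.0203;  (−½·δa/a)² = (-0.5×0.0430)² = 0.000462
δQ/Q = √(0.0544) = 0.233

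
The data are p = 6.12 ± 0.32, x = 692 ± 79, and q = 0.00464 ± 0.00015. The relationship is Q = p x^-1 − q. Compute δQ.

Let w = p·x^-1 = 0.00884. δw/w = √((1·δp/p)² + (-1·δx/x)²) = √(0.00273 + 0.0130) = 0.126, so δw = 0.00111.
Q = w − q: δQ = √(δw² + δq²) = √(1.23e-06 + 2.25e-08) = 0.00112

0.00112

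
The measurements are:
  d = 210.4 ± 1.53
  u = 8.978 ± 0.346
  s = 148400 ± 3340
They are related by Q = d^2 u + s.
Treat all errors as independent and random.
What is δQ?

16700

Let p = d^2·u = 397400. δp/p = √((2·δd/d)² + (1·δu/u)²) = √(0.000212 + 0.00149) = 0.0412, so δp = 16400.
Q = p + s: δQ = √(δp² + δs²) = √(2.68e+08 + 1.12e+07) = 16700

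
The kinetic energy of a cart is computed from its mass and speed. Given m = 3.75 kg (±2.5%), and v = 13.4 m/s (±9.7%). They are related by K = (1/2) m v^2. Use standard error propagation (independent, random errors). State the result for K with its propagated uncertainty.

337 ± 65.9 J

Since K is a product/quotient, work with relative uncertainties:
  (1·δm/m)² = (1×0.0250)² = 0.000625;  (2·δv/v)² = (2×0.0970)² = 0.0376
δK/K = √(0.0383) = 0.196
K = 337 J, so δK = 0.196 × 337 = 65.9 J.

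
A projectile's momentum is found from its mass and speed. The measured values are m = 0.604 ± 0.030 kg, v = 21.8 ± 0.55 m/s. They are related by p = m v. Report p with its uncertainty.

For a monomial p ∝ m, v, fractional errors add in quadrature:
  (1·δm/m)² = (1×0.0497)² = 0.00247;  (1·δv/v)² = (1×0.0252)² = 0.000637
δp/p = √(0.00310) = 0.0557
p = 13.2 kg·m/s, so δp = 0.0557 × 13.2 = 0.734 kg·m/s.

13.2 ± 0.734 kg·m/s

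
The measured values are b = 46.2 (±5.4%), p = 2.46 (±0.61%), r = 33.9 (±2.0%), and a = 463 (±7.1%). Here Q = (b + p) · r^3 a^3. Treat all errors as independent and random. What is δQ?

4.27e+13

Let u = b + p = 48.7. δu = √(δb² + δp²) = √(6.22 + 0.000225) = 2.49, so δu/u = 0.0513.
Q is then a monomial in u, r, a:
δQ/Q = √((δu/u)² + (3·δr/r)² + (3·δa/a)²) = √(0.00263 + 0.00360 + 0.0454) = 0.227
Q = 1.88e+14, so δQ = 0.227 × 1.88e+14 = 4.27e+13.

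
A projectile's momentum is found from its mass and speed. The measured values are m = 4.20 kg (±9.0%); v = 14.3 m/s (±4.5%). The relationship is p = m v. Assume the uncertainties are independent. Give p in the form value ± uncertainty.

60.1 ± 6.04 kg·m/s

Since p is a product/quotient, work with relative uncertainties:
  (1·δm/m)² = (1×0.0900)² = 0.00810;  (1·δv/v)² = (1×0.0450)² = 0.00202
δp/p = √(0.0101) = 0.101
p = 60.1 kg·m/s, so δp = 0.101 × 60.1 = 6.04 kg·m/s.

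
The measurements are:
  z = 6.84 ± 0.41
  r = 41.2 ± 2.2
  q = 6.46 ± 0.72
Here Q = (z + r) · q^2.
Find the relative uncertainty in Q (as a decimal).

0.228

Let u = z + r = 48.0. δu = √(δz² + δr²) = √(0.168 + 4.84) = 2.24, so δu/u = 0.0466.
Q is then a monomial in u, q:
δQ/Q = √((δu/u)² + (2·δq/q)²) = √(0.00217 + 0.0497) = 0.228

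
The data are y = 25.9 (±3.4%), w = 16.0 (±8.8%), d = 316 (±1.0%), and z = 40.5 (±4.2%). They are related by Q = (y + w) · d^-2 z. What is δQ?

Let u = y + w = 41.9. δu = √(δy² + δw²) = √(0.775 + 1.98) = 1.66, so δu/u = 0.0396.
Q is then a monomial in u, d, z:
δQ/Q = √((δu/u)² + (-2·δd/d)² + (1·δz/z)²) = √(0.00157 + 0.000400 + 0.00176) = 0.0611
Q = 0.0170, so δQ = 0.0611 × 0.0170 = 0.00104.

0.00104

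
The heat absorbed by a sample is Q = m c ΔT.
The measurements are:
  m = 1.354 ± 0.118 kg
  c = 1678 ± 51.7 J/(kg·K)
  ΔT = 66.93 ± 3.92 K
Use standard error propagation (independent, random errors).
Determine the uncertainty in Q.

Q is a product of powers, so relative uncertainties combine in quadrature:
  (1·δm/m)² = (1×0.0871)² = 0.00759;  (1·δc/c)² = (1×0.0308)² = 0.000949;  (1·δΔT/ΔT)² = (1×0.0586)² = 0.00343
δQ/Q = √(0.0120) = 0.109
Q = 152100 J, so δQ = 0.109 × 152100 = 16600 J.

16600 J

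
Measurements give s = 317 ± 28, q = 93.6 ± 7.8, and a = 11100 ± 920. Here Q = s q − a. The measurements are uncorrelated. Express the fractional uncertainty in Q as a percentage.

20.0%

Let p = s·q = 29700. δp/p = √((1·δs/s)² + (1·δq/q)²) = √(0.00780 + 0.00694) = 0.121, so δp = 3600.
Q = p − a: δQ = √(δp² + δa²) = √(1.3e+07 + 8.46e+05) = 3720
Q = 18600, so δQ/Q = 3720/18600 = 0.200.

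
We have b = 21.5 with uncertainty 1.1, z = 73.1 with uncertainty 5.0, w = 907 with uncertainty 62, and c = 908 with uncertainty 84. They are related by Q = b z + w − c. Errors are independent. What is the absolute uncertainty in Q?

Let p = b·z = 1570. δp/p = √((1·δb/b)² + (1·δz/z)²) = √(0.00262 + 0.00468) = 0.0854, so δp = 134.
Q = p + w − c: δQ = √(δp² + δw² + δc²) = √(18000 + 3840 + 7060) = 170

170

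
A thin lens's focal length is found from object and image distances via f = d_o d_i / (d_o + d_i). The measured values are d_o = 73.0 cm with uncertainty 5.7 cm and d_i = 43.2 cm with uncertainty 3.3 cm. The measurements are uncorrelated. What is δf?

1.52 cm

∂f/∂d_o = (d_i/(d_o+d_i))² = 0.138;  ∂f/∂d_i = (d_o/(d_o+d_i))² = 0.395
δf = √((∂f/∂d_o · δd_o)² + (∂f/∂d_i · δd_i)²) = √(0.621 + 1.70) = 1.52 cm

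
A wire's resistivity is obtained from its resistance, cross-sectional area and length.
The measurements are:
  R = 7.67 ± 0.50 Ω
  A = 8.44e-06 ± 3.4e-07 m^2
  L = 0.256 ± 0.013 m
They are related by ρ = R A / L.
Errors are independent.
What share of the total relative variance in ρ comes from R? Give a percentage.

(δρ/ρ)² = (1·δR/R)² + (1·δA/A)² + (-1·δL/L)²
  R term: (1×0.0652)² = 0.00425
  A term: (1×0.0403)² = 0.00162
  L term: (-1×0.0508)² = 0.00258
Total = 0.00845. Share from R = 0.00425/0.00845 = 0.503.

50.3%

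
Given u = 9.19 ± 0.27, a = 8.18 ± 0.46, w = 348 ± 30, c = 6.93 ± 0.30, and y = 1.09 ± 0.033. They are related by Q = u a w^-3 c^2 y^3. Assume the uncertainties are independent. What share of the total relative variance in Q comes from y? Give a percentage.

(δQ/Q)² = (1·δu/u)² + (1·δa/a)² + (-3·δw/w)² + (2·δc/c)² + (3·δy/y)²
  u term: (1×0.0294)² = 0.000863
  a term: (1×0.0562)² = 0.00316
  w term: (-3×0.0862)² = 0.0669
  c term: (2×0.0433)² = 0.00750
  y term: (3×0.0303)² = 0.00825
Total = 0.0867. Share from y = 0.00825/0.0867 = 0.0952.

9.52%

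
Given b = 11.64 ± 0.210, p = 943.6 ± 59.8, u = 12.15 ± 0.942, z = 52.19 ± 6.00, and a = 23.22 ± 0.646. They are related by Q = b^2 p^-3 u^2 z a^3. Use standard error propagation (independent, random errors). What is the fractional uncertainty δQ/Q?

Products/powers → add relative errors in quadrature, weighted by exponent:
  (2·δb/b)² = (2×0.0180)² = 0.00130;  (-3·δp/p)² = (-3×0.0634)² = 0.0361;  (2·δu/u)² = (2×0.0775)² = 0.0240;  (1·δz/z)² = (1×0.115)² = 0.0132;  (3·δa/a)² = (3×0.0278)² = 0.00697
δQ/Q = √(0.0817) = 0.286

0.286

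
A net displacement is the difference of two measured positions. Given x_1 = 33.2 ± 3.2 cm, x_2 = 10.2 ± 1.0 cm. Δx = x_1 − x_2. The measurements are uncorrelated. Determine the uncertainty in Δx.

For a sum/difference, combine absolute errors in quadrature:
  (δx_1)² = 10.2;  (δx_2)² = 1.00
δΔx = √(11.2) = 3.35 cm

3.35 cm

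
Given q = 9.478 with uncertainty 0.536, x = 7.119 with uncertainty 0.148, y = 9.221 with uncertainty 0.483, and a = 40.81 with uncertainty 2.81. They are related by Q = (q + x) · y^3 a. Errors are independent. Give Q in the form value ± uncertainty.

Let u = q + x = 16.60. δu = √(δq² + δx²) = √(0.287 + 0.0219) = 0.556, so δu/u = 0.0335.
Q is then a monomial in u, y, a:
δQ/Q = √((δu/u)² + (3·δy/y)² + (1·δa/a)²) = √(0.00112 + 0.0247 + 0.00474) = 0.175
Q = 531000, so δQ = 0.175 × 531000 = 92800.

531000 ± 92800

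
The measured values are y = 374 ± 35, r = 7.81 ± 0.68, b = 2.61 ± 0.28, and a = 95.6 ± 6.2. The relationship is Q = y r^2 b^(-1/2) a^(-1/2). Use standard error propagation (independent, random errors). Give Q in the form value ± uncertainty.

Products/powers → add relative errors in quadrature, weighted by exponent:
  (1·δy/y)² = (1×0.0936)² = 0.00876;  (2·δr/r)² = (2×0.0871)² = 0.0303;  (−½·δb/b)² = (-0.5×0.107)² = 0.00288;  (−½·δa/a)² = (-0.5×0.0649)² = 0.00105
δQ/Q = √(0.0430) = 0.207
Q = 1440, so δQ = 0.207 × 1440 = 300.

1440 ± 300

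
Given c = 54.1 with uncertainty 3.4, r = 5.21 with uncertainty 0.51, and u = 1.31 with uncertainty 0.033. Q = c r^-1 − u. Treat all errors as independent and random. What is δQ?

1.21

Let p = c·r^-1 = 10.4. δp/p = √((1·δc/c)² + (-1·δr/r)²) = √(0.00395 + 0.00958) = 0.116, so δp = 1.21.
Q = p − u: δQ = √(δp² + δu²) = √(1.46 + 0.00109) = 1.21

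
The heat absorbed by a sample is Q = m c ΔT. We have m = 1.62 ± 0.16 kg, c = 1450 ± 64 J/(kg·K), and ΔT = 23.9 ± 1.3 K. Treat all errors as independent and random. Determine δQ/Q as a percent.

12.1%

Products/powers → add relative errors in quadrature, weighted by exponent:
  (1·δm/m)² = (1×0.0988)² = 0.00975;  (1·δc/c)² = (1×0.0441)² = 0.00195;  (1·δΔT/ΔT)² = (1×0.0544)² = 0.00296
δQ/Q = √(0.0147) = 0.121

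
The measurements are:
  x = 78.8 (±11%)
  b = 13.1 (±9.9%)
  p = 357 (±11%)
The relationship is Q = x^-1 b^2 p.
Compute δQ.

Products/powers → add relative errors in quadrature, weighted by exponent:
  (-1·δx/x)² = (-1×0.110)² = 0.0121;  (2·δb/b)² = (2×0.0990)² = 0.0392;  (1·δp/p)² = (1×0.110)² = 0.0121
δQ/Q = √(0.0634) = 0.252
Q = 777, so δQ = 0.252 × 777 = 196.

196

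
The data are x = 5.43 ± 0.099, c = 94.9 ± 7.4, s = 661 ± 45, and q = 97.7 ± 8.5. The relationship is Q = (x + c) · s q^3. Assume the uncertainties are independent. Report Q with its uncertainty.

Let u = x + c = 100. δu = √(δx² + δc²) = √(0.00980 + 54.8) = 7.40, so δu/u = 0.0738.
Q is then a monomial in u, s, q:
δQ/Q = √((δu/u)² + (1·δs/s)² + (3·δq/q)²) = √(0.00544 + 0.00463 + 0.0681) = 0.280
Q = 6.18e+10, so δQ = 0.280 × 6.18e+10 = 1.73e+10.

(6.18 ± 1.73) × 10^10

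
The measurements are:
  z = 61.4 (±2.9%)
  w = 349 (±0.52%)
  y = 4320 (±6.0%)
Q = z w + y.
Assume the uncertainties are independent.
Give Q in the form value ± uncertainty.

25700 ± 682

Let p = z·w = 21400. δp/p = √((1·δz/z)² + (1·δw/w)²) = √(0.000841 + 2.7e-05) = 0.0295, so δp = 631.
Q = p + y: δQ = √(δp² + δy²) = √(3.99e+05 + 67200) = 682
Q = 25700.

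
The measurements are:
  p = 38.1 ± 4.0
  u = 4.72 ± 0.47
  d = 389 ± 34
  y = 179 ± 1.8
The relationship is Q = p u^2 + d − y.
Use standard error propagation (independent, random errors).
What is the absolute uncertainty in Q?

194

Let w = p·u^2 = 849. δw/w = √((1·δp/p)² + (2·δu/u)²) = √(0.0110 + 0.0397) = 0.225, so δw = 191.
Q = w + d − y: δQ = √(δw² + δd² + δy²) = √(36500 + 1160 + 3.24) = 194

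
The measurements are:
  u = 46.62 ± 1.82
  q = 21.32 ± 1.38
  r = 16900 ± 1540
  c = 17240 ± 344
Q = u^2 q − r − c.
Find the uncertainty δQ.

4960

Let p = u^2·q = 46340. δp/p = √((2·δu/u)² + (1·δq/q)²) = √(0.00610 + 0.00419) = 0.101, so δp = 4700.
Q = p − r − c: δQ = √(δp² + δr² + δc²) = √(2.21e+07 + 2.37e+06 + 1.18e+05) = 4960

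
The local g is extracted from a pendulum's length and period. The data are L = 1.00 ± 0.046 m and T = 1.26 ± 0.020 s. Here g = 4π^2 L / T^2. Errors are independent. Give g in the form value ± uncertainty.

Relative error in a monomial: (δg/g)² = Σ (nᵢ · δxᵢ/xᵢ)².
  (1·δL/L)² = (1×0.0460)² = 0.00212;  (-2·δT/T)² = (-2×0.0159)² = 0.00101
δg/g = √(0.00312) = 0.0559
g = 24.9 m/s^2, so δg = 0.0559 × 24.9 = 1.39 m/s^2.

24.9 ± 1.39 m/s^2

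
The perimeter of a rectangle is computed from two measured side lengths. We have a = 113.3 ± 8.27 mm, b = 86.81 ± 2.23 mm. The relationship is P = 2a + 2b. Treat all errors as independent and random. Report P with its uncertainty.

400.2 ± 17.1 mm

Sums and differences: (δP)² = Σ (cᵢ δxᵢ)².
  (2·δa)² = 274;  (2·δb)² = 19.9
δP = √(293) = 17.1 mm
P = 400.2 mm.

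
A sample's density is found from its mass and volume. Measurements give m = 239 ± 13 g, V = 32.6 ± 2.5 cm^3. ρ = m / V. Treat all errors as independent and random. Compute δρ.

ρ is a product of powers, so relative uncertainties combine in quadrature:
  (1·δm/m)² = (1×0.0544)² = 0.00296;  (-1·δV/V)² = (-1×0.0767)² = 0.00588
δρ/ρ = √(0.00884) = 0.0940
ρ = 7.33 g/cm^3, so δρ = 0.0940 × 7.33 = 0.689 g/cm^3.

0.689 g/cm^3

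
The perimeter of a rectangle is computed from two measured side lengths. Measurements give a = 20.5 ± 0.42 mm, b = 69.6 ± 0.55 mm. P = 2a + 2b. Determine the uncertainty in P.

For a sum/difference, combine absolute errors in quadrature:
  (2·δa)² = 0.706;  (2·δb)² = 1.21
δP = √(1.92) = 1.38 mm

1.38 mm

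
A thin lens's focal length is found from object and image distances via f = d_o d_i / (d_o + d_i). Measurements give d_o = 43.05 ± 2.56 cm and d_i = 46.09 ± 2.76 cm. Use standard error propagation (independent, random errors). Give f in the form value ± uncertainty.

22.26 ± 0.940 cm

∂f/∂d_o = (d_i/(d_o+d_i))² = 0.267;  ∂f/∂d_i = (d_o/(d_o+d_i))² = 0.233
δf = √((∂f/∂d_o · δd_o)² + (∂f/∂d_i · δd_i)²) = √(0.468 + 0.414) = 0.940 cm
f = 22.26 cm.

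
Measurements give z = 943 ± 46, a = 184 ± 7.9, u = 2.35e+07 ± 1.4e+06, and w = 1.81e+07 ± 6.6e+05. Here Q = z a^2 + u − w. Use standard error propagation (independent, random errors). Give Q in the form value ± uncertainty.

(3.73 ± 0.351) × 10^7

Let p = z·a^2 = 3.19e+07. δp/p = √((1·δz/z)² + (2·δa/a)²) = √(0.00238 + 0.00737) = 0.0988, so δp = 3.15e+06.
Q = p + u − w: δQ = √(δp² + δu² + δw²) = √(9.94e+12 + 1.96e+12 + 4.36e+11) = 3.51e+06
Q = 3.73e+07.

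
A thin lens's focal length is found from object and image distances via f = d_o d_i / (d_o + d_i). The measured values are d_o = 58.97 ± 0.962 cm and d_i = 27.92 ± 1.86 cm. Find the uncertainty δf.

0.862 cm

∂f/∂d_o = (d_i/(d_o+d_i))² = 0.103;  ∂f/∂d_i = (d_o/(d_o+d_i))² = 0.461
δf = √((∂f/∂d_o · δd_o)² + (∂f/∂d_i · δd_i)²) = √(0.00987 + 0.734) = 0.862 cm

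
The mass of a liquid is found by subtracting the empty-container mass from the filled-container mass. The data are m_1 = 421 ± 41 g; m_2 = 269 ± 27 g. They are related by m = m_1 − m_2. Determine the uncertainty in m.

49.1 g

Absolute uncertainties add in quadrature for a linear combination:
  (δm_1)² = 1680;  (δm_2)² = 729
δm = √(2410) = 49.1 g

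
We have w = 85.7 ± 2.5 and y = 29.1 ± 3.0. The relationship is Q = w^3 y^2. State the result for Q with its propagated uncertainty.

(5.33 ± 1.19) × 10^8

Each factor contributes (exponent × relative error)² to (δQ/Q)²:
  (3·δw/w)² = (3×0.0292)² = 0.00766;  (2·δy/y)² = (2×0.103)² = 0.0425
δQ/Q = √(0.0502) = 0.224
Q = 5.33e+08, so δQ = 0.224 × 5.33e+08 = 1.19e+08.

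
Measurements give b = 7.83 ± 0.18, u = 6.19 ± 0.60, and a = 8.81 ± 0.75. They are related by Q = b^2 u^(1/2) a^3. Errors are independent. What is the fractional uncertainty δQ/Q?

Relative error in a monomial: (δQ/Q)² = Σ (nᵢ · δxᵢ/xᵢ)².
  (2·δb/b)² = (2×0.0230)² = 0.00211;  (½·δu/u)² = (0.5×0.0969)² = 0.00235;  (3·δa/a)² = (3×0.0851)² = 0.0652
δQ/Q = √(0.0697) = 0.264

0.264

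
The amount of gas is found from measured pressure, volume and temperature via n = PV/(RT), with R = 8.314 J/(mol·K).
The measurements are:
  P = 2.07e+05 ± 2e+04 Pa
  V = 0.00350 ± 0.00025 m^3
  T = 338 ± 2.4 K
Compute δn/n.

0.120

Each factor contributes (exponent × relative error)² to (δn/n)²:
  (1·δP/P)² = (1×0.0966)² = 0.00934;  (1·δV/V)² = (1×0.0714)² = 0.00510;  (-1·δT/T)² = (-1×0.00710)² = 5.04e-05
δn/n = √(0.0145) = 0.120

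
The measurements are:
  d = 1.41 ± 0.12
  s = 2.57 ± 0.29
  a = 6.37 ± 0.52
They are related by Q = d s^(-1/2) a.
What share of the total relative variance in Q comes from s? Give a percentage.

(δQ/Q)² = (1·δd/d)² + (−½·δs/s)² + (1·δa/a)²
  d term: (1×0.0851)² = 0.00724
  s term: (-0.5×0.113)² = 0.00318
  a term: (1×0.0816)² = 0.00666
Total = 0.0171. Share from s = 0.00318/0.0171 = 0.186.

18.6%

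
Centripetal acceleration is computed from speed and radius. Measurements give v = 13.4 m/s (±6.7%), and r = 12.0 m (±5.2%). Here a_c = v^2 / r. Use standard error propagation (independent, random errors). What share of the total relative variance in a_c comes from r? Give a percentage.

(δa_c/a_c)² = (2·δv/v)² + (-1·δr/r)²
  v term: (2×0.0670)² = 0.0180
  r term: (-1×0.0520)² = 0.00270
Total = 0.0207. Share from r = 0.00270/0.0207 = 0.131.

13.1%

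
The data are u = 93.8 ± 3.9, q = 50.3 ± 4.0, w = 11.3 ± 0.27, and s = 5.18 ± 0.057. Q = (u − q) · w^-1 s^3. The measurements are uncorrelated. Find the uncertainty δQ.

72.1

Let h = u − q = 43.5. δh = √(δu² + δq²) = √(15.2 + 16.0) = 5.59, so δh/h = 0.128.
Q is then a monomial in h, w, s:
δQ/Q = √((δh/h)² + (-1·δw/w)² + (3·δs/s)²) = √(0.0165 + 0.000571 + 0.00109) = 0.135
Q = 535, so δQ = 0.135 × 535 = 72.1.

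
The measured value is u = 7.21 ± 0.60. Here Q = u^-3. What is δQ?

0.000666

Relative error in a monomial: (δQ/Q)² = Σ (nᵢ · δxᵢ/xᵢ)².
  (-3·δu/u)² = (-3×0.0832)² = 0.0623
δQ/Q = √(0.0623) = 0.250
Q = 0.00267, so δQ = 0.250 × 0.00267 = 0.000666.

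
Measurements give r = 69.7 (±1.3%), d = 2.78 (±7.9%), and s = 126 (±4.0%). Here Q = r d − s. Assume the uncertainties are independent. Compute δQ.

16.3

Let p = r·d = 194. δp/p = √((1·δr/r)² + (1·δd/d)²) = √(0.000169 + 0.00624) = 0.0801, so δp = 15.5.
Q = p − s: δQ = √(δp² + δs²) = √(241 + 25.4) = 16.3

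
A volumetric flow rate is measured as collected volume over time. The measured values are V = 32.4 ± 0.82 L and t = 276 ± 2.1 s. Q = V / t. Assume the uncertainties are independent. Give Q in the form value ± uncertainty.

0.117 ± 0.00310 L/s

Products/powers → add relative errors in quadrature, weighted by exponent:
  (1·δV/V)² = (1×0.0253)² = 0.000641;  (-1·δt/t)² = (-1×0.00761)² = 5.79e-05
δQ/Q = √(0.000698) = 0.0264
Q = 0.117 L/s, so δQ = 0.0264 × 0.117 = 0.00310 L/s.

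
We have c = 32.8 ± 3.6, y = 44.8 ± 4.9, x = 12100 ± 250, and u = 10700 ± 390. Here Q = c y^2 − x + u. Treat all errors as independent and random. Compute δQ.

16100

Let p = c·y^2 = 65800. δp/p = √((1·δc/c)² + (2·δy/y)²) = √(0.0120 + 0.0479) = 0.245, so δp = 16100.
Q = p − x + u: δQ = √(δp² + δx² + δu²) = √(2.6e+08 + 62500 + 1.52e+05) = 16100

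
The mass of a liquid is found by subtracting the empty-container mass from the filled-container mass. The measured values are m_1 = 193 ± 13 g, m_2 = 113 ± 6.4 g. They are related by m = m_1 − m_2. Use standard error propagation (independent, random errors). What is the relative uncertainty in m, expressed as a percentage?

For a sum/difference, combine absolute errors in quadrature:
  (δm_1)² = 169;  (δm_2)² = 41.0
δm = √(210) = 14.5 g
m = 80.0 g, so δm/m = 14.5/80.0 = 0.181.

18.1%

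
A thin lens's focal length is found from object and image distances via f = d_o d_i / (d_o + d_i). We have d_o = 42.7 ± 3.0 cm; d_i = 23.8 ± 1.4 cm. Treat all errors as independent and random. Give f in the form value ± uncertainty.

15.3 ± 0.693 cm

∂f/∂d_o = (d_i/(d_o+d_i))² = 0.128;  ∂f/∂d_i = (d_o/(d_o+d_i))² = 0.412
δf = √((∂f/∂d_o · δd_o)² + (∂f/∂d_i · δd_i)²) = √(0.148 + 0.333) = 0.693 cm
f = 15.3 cm.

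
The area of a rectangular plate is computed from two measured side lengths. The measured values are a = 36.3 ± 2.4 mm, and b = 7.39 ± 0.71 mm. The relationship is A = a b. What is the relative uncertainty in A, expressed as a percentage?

Relative error in a monomial: (δA/A)² = Σ (nᵢ · δxᵢ/xᵢ)².
  (1·δa/a)² = (1×0.0661)² = 0.00437;  (1·δb/b)² = (1×0.0961)² = 0.00923
δA/A = √(0.0136) = 0.117

11.7%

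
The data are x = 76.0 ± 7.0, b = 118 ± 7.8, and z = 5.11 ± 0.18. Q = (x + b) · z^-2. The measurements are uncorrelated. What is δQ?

Let u = x + b = 194. δu = √(δx² + δb²) = √(49.0 + 60.8) = 10.5, so δu/u = 0.0540.
Q is then a monomial in u, z:
δQ/Q = √((δu/u)² + (-2·δz/z)²) = √(0.00292 + 0.00496) = 0.0888
Q = 7.43, so δQ = 0.0888 × 7.43 = 0.660.

0.660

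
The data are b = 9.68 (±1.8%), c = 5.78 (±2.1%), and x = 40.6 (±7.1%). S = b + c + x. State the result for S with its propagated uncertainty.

For a sum/difference, combine absolute errors in quadrature:
  (δb)² = 0.0304;  (δc)² = 0.0147;  (δx)² = 8.31
δS = √(8.35) = 2.89
S = 56.1.

56.1 ± 2.89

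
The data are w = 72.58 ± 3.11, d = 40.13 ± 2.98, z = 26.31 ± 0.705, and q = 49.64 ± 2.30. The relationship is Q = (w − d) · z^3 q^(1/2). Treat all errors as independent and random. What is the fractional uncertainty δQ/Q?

0.157

Let u = w − d = 32.45. δu = √(δw² + δd²) = √(9.67 + 8.88) = 4.31, so δu/u = 0.133.
Q is then a monomial in u, z, q:
δQ/Q = √((δu/u)² + (3·δz/z)² + (½·δq/q)²) = √(0.0176 + 0.00646 + 0.000537) = 0.157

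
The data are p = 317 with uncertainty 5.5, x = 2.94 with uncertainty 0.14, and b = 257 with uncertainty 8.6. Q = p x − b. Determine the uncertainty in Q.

Let w = p·x = 932. δw/w = √((1·δp/p)² + (1·δx/x)²) = √(0.000301 + 0.00227) = 0.0507, so δw = 47.2.
Q = w − b: δQ = √(δw² + δb²) = √(2230 + 74.0) = 48.0

48.0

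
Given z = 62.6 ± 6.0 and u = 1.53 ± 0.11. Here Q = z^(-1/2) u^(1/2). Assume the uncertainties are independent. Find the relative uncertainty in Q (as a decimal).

For a monomial Q ∝ z^(-1/2), u^(1/2), fractional errors add in quadrature:
  (−½·δz/z)² = (-0.5×0.0958)² = 0.00230;  (½·δu/u)² = (0.5×0.0719)² = 0.00129
δQ/Q = √(0.00359) = 0.0599

0.0599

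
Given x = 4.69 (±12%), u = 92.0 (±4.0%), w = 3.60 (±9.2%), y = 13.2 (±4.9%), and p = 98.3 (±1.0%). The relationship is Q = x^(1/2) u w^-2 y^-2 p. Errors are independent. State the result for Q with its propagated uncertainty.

8.67 ± 1.92

Each factor contributes (exponent × relative error)² to (δQ/Q)²:
  (½·δx/x)² = (0.5×0.120)² = 0.00360;  (1·δu/u)² = (1×0.0400)² = 0.00160;  (-2·δw/w)² = (-2×0.0920)² = 0.0339;  (-2·δy/y)² = (-2×0.0490)² = 0.00960;  (1·δp/p)² = (1×0.0100)² = 0.000100
δQ/Q = √(0.0488) = 0.221
Q = 8.67, so δQ = 0.221 × 8.67 = 1.92.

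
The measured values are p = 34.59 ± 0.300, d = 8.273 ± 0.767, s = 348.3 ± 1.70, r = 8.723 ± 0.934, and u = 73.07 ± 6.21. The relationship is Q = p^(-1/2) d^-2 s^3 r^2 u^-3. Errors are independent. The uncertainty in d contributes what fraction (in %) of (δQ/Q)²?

23.6%

(δQ/Q)² = (−½·δp/p)² + (-2·δd/d)² + (3·δs/s)² + (2·δr/r)² + (-3·δu/u)²
  p term: (-0.5×0.00867)² = 1.88e-05
  d term: (-2×0.0927)² = 0.0344
  s term: (3×0.00488)² = 0.000214
  r term: (2×0.107)² = 0.0459
  u term: (-3×0.0850)² = 0.0650
Total = 0.145. Share from d = 0.0344/0.145 = 0.236.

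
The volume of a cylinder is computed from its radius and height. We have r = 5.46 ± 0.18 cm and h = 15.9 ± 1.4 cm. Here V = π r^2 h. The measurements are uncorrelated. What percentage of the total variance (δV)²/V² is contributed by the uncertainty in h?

(δV/V)² = (2·δr/r)² + (1·δh/h)²
  r term: (2×0.0330)² = 0.00435
  h term: (1×0.0881)² = 0.00775
Total = 0.0121. Share from h = 0.00775/0.0121 = 0.641.

64.1%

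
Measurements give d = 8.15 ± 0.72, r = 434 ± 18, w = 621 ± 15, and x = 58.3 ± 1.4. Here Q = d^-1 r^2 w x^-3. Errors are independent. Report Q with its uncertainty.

72.4 ± 10.4

Products/powers → add relative errors in quadrature, weighted by exponent:
  (-1·δd/d)² = (-1×0.0883)² = 0.00780;  (2·δr/r)² = (2×0.0415)² = 0.00688;  (1·δw/w)² = (1×0.0242)² = 0.000583;  (-3·δx/x)² = (-3×0.0240)² = 0.00519
δQ/Q = √(0.0205) = 0.143
Q = 72.4, so δQ = 0.143 × 72.4 = 10.4.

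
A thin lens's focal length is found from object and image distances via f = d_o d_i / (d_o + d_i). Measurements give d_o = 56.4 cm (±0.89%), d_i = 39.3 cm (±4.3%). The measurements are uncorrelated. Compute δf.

0.593 cm

∂f/∂d_o = (d_i/(d_o+d_i))² = 0.169;  ∂f/∂d_i = (d_o/(d_o+d_i))² = 0.347
δf = √((∂f/∂d_o · δd_o)² + (∂f/∂d_i · δd_i)²) = √(0.00717 + 0.345) = 0.593 cm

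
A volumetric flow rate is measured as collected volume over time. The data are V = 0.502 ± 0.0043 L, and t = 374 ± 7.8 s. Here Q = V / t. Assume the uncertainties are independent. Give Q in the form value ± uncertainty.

(1.34 ± 0.0303) × 10^-3 L/s

For a monomial Q ∝ V, t^-1, fractional errors add in quadrature:
  (1·δV/V)² = (1×0.00857)² = 7.34e-05;  (-1·δt/t)² = (-1×0.0209)² = 0.000435
δQ/Q = √(0.000508) = 0.0225
Q = 0.00134 L/s, so δQ = 0.0225 × 0.00134 = 3.03e-05 L/s.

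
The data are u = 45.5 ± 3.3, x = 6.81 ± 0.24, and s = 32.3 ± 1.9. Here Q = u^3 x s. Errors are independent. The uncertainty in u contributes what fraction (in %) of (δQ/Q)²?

91.0%

(δQ/Q)² = (3·δu/u)² + (1·δx/x)² + (1·δs/s)²
  u term: (3×0.0725)² = 0.0473
  x term: (1×0.0352)² = 0.00124
  s term: (1×0.0588)² = 0.00346
Total = 0.0520. Share from u = 0.0473/0.0520 = 0.910.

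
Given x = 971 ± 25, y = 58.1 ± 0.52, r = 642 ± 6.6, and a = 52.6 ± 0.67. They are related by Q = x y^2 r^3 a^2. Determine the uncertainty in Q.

1.22e+17

Each factor contributes (exponent × relative error)² to (δQ/Q)²:
  (1·δx/x)² = (1×0.0257)² = 0.000663;  (2·δy/y)² = (2×0.00895)² = 0.000320;  (3·δr/r)² = (3×0.0103)² = 0.000951;  (2·δa/a)² = (2×0.0127)² = 0.000649
δQ/Q = √(0.00258) = 0.0508
Q = 2.4e+18, so δQ = 0.0508 × 2.4e+18 = 1.22e+17.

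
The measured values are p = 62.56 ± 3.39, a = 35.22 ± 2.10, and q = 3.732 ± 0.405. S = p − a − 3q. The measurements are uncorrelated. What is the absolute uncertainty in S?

4.17

S is a linear combination, so absolute uncertainties add in quadrature:
  (δp)² = 11.5;  (δa)² = 4.41;  (3·δq)² = 1.48
δS = √(17.4) = 4.17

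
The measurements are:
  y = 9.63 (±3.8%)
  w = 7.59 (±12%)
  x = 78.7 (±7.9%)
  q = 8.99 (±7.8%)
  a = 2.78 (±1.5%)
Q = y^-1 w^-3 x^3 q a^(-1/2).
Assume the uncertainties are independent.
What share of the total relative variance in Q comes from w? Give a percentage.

(δQ/Q)² = (-1·δy/y)² + (-3·δw/w)² + (3·δx/x)² + (1·δq/q)² + (−½·δa/a)²
  y term: (-1×0.0380)² = 0.00144
  w term: (-3×0.120)² = 0.130
  x term: (3×0.0790)² = 0.0562
  q term: (1×0.0780)² = 0.00608
  a term: (-0.5×0.0150)² = 5.62e-05
Total = 0.193. Share from w = 0.130/0.193 = 0.670.

67.0%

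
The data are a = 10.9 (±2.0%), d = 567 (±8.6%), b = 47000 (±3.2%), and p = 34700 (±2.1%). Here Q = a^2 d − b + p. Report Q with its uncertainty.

55100 ± 6600

Let w = a^2·d = 67400. δw/w = √((2·δa/a)² + (1·δd/d)²) = √(0.00160 + 0.00740) = 0.0948, so δw = 6390.
Q = w − b + p: δQ = √(δw² + δb² + δp²) = √(4.08e+07 + 2.26e+06 + 5.31e+05) = 6600
Q = 55100.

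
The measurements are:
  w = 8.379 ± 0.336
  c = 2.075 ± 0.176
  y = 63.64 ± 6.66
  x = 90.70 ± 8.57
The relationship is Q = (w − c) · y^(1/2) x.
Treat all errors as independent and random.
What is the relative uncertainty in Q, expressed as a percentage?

12.4%

Let u = w − c = 6.304. δu = √(δw² + δc²) = √(0.113 + 0.0310) = 0.379, so δu/u = 0.0602.
Q is then a monomial in u, y, x:
δQ/Q = √((δu/u)² + (½·δy/y)² + (1·δx/x)²) = √(0.00362 + 0.00274 + 0.00893) = 0.124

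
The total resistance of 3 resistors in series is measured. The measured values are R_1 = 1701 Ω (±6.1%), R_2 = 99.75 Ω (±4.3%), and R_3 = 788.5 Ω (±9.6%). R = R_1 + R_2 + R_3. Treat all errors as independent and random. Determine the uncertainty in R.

Absolute uncertainties add in quadrature for a linear combination:
  (δR_1)² = 10800;  (δR_2)² = 18.4;  (δR_3)² = 5730
δR = √(16500) = 129 Ω

129 Ω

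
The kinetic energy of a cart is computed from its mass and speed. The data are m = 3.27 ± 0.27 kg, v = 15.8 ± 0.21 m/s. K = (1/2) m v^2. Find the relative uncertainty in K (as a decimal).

0.0867

For a monomial K ∝ m, v^2, fractional errors add in quadrature:
  (1·δm/m)² = (1×0.0826)² = 0.00682;  (2·δv/v)² = (2×0.0133)² = 0.000707
δK/K = √(0.00752) = 0.0867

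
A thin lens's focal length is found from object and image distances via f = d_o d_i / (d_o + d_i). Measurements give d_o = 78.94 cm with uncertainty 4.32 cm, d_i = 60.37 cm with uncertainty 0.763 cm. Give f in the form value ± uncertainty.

∂f/∂d_o = (d_i/(d_o+d_i))² = 0.188;  ∂f/∂d_i = (d_o/(d_o+d_i))² = 0.321
δf = √((∂f/∂d_o · δd_o)² + (∂f/∂d_i · δd_i)²) = √(0.658 + 0.0600) = 0.847 cm
f = 34.21 cm.

34.21 ± 0.847 cm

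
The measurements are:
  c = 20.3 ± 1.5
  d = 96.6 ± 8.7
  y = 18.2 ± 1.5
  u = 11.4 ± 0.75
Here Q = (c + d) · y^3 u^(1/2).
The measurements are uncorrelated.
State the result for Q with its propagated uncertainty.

Let w = c + d = 117. δw = √(δc² + δd²) = √(2.25 + 75.7) = 8.83, so δw/w = 0.0755.
Q is then a monomial in w, y, u:
δQ/Q = √((δw/w)² + (3·δy/y)² + (½·δu/u)²) = √(0.00570 + 0.0611 + 0.00108) = 0.261
Q = 2.38e+06, so δQ = 0.261 × 2.38e+06 = 6.2e+05.

(2.38 ± 0.620) × 10^6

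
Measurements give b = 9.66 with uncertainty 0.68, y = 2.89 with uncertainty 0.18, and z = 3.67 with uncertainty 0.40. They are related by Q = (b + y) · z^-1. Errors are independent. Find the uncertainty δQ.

Let u = b + y = 12.6. δu = √(δb² + δy²) = √(0.462 + 0.0324) = 0.703, so δu/u = 0.0560.
Q is then a monomial in u, z:
δQ/Q = √((δu/u)² + (-1·δz/z)²) = √(0.00314 + 0.0119) = 0.123
Q = 3.42, so δQ = 0.123 × 3.42 = 0.419.

0.419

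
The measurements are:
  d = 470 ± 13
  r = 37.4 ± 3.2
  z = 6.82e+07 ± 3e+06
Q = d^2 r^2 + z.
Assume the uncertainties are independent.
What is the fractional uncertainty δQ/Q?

Let p = d^2·r^2 = 3.09e+08. δp/p = √((2·δd/d)² + (2·δr/r)²) = √(0.00306 + 0.0293) = 0.180, so δp = 5.56e+07.
Q = p + z: δQ = √(δp² + δz²) = √(3.09e+15 + 9e+12) = 5.56e+07
Q = 3.77e+08, so δQ/Q = 5.56e+07/3.77e+08 = 0.148.

0.148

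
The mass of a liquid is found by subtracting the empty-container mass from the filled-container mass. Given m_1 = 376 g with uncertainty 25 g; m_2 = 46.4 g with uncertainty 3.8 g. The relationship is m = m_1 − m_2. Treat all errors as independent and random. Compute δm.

25.3 g

Absolute uncertainties add in quadrature for a linear combination:
  (δm_1)² = 625;  (δm_2)² = 14.4
δm = √(639) = 25.3 g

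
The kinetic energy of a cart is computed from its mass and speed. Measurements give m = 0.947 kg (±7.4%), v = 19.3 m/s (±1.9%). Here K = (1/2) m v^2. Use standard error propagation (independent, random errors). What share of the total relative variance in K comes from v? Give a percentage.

20.9%

(δK/K)² = (1·δm/m)² + (2·δv/v)²
  m term: (1×0.0740)² = 0.00548
  v term: (2×0.0190)² = 0.00144
Total = 0.00692. Share from v = 0.00144/0.00692 = 0.209.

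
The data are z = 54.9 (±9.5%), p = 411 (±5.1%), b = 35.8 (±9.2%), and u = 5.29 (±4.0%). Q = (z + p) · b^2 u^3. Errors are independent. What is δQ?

1.98e+07

Let w = z + p = 466. δw = √(δz² + δp²) = √(27.2 + 439) = 21.6, so δw/w = 0.0464.
Q is then a monomial in w, b, u:
δQ/Q = √((δw/w)² + (2·δb/b)² + (3·δu/u)²) = √(0.00215 + 0.0339 + 0.0144) = 0.225
Q = 8.84e+07, so δQ = 0.225 × 8.84e+07 = 1.98e+07.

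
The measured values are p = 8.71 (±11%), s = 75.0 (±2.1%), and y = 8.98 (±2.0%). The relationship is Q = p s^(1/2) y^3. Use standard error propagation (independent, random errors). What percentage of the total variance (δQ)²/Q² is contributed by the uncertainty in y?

(δQ/Q)² = (1·δp/p)² + (½·δs/s)² + (3·δy/y)²
  p term: (1×0.110)² = 0.0121
  s term: (0.5×0.0210)² = 0.000110
  y term: (3×0.0200)² = 0.00360
Total = 0.0158. Share from y = 0.00360/0.0158 = 0.228.

22.8%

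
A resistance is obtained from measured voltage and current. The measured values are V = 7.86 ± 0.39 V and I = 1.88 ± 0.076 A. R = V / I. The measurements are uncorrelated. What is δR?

0.268 Ω

For a monomial R ∝ V, I^-1, fractional errors add in quadrature:
  (1·δV/V)² = (1×0.0496)² = 0.00246;  (-1·δI/I)² = (-1×0.0404)² = 0.00163
δR/R = √(0.00410) = 0.0640
R = 4.18 Ω, so δR = 0.0640 × 4.18 = 0.268 Ω.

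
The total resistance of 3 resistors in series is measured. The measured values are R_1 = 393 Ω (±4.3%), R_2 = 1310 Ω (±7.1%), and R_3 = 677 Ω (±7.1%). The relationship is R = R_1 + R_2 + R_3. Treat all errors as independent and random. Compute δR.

R is a linear combination, so absolute uncertainties add in quadrature:
  (δR_1)² = 286;  (δR_2)² = 8650;  (δR_3)² = 2310
δR = √(11200) = 106 Ω

106 Ω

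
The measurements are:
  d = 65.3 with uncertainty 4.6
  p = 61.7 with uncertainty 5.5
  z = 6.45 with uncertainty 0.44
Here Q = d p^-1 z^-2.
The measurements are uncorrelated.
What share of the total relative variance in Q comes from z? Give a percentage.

59.1%

(δQ/Q)² = (1·δd/d)² + (-1·δp/p)² + (-2·δz/z)²
  d term: (1×0.0704)² = 0.00496
  p term: (-1×0.0891)² = 0.00795
  z term: (-2×0.0682)² = 0.0186
Total = 0.0315. Share from z = 0.0186/0.0315 = 0.591.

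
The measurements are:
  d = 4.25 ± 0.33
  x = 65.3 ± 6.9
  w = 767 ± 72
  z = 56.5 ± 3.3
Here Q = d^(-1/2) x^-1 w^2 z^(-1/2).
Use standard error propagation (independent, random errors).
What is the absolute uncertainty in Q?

128

Since Q is a product/quotient, work with relative uncertainties:
  (−½·δd/d)² = (-0.5×0.0776)² = 0.00151;  (-1·δx/x)² = (-1×0.106)² = 0.0112;  (2·δw/w)² = (2×0.0939)² = 0.0352;  (−½·δz/z)² = (-0.5×0.0584)² = 0.000853
δQ/Q = √(0.0488) = 0.221
Q = 581, so δQ = 0.221 × 581 = 128.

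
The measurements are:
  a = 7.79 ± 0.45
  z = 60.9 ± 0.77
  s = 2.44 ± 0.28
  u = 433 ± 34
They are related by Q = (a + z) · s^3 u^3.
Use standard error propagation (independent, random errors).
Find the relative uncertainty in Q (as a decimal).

0.417

Let w = a + z = 68.7. δw = √(δa² + δz²) = √(0.203 + 0.593) = 0.892, so δw/w = 0.0130.
Q is then a monomial in w, s, u:
δQ/Q = √((δw/w)² + (3·δs/s)² + (3·δu/u)²) = √(0.000169 + 0.119 + 0.0555) = 0.417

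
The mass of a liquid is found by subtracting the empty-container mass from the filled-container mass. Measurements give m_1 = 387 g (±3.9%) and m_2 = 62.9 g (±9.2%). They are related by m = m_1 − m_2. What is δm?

Each term contributes (cᵢ δxᵢ)² to (δm)²:
  (δm_1)² = 228;  (δm_2)² = 33.5
δm = √(261) = 16.2 g

16.2 g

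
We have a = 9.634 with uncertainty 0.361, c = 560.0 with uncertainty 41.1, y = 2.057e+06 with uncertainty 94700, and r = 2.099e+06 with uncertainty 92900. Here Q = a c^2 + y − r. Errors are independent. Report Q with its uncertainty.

Let p = a·c^2 = 3.021e+06. δp/p = √((1·δa/a)² + (2·δc/c)²) = √(0.00140 + 0.0215) = 0.151, so δp = 4.58e+05.
Q = p + y − r: δQ = √(δp² + δy² + δr²) = √(2.09e+11 + 8.97e+09 + 8.63e+09) = 4.77e+05
Q = 2.979e+06.

(2.979 ± 0.477) × 10^6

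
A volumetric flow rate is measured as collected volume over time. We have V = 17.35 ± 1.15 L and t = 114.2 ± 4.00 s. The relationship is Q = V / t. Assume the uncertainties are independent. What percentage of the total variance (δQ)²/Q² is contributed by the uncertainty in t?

21.8%

(δQ/Q)² = (1·δV/V)² + (-1·δt/t)²
  V term: (1×0.0663)² = 0.00439
  t term: (-1×0.0350)² = 0.00123
Total = 0.00562. Share from t = 0.00123/0.00562 = 0.218.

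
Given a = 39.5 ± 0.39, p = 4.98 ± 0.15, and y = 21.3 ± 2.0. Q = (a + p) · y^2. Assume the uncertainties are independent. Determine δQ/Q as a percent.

18.8%

Let u = a + p = 44.5. δu = √(δa² + δp²) = √(0.152 + 0.0225) = 0.418, so δu/u = 0.00939.
Q is then a monomial in u, y:
δQ/Q = √((δu/u)² + (2·δy/y)²) = √(8.82e-05 + 0.0353) = 0.188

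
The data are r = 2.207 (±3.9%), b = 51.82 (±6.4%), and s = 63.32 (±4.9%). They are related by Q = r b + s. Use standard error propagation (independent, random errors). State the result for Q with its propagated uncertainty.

Let p = r·b = 114.4. δp/p = √((1·δr/r)² + (1·δb/b)²) = √(0.00152 + 0.00410) = 0.0749, so δp = 8.57.
Q = p + s: δQ = √(δp² + δs²) = √(73.5 + 9.63) = 9.12
Q = 177.7.

177.7 ± 9.12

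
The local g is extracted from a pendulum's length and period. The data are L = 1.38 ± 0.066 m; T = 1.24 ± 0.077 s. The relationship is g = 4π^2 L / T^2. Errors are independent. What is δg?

4.72 m/s^2

g is a product of powers, so relative uncertainties combine in quadrature:
  (1·δL/L)² = (1×0.0478)² = 0.00229;  (-2·δT/T)² = (-2×0.0621)² = 0.0154
δg/g = √(0.0177) = 0.133
g = 35.4 m/s^2, so δg = 0.133 × 35.4 = 4.72 m/s^2.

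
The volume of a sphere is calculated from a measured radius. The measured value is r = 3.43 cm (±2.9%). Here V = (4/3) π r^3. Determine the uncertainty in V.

14.7 cm^3

V ∝ r^3, so δV/V = |3| · δr/r = 3 × 0.0290 = 0.0870.
V = 169 cm^3, so δV = 0.0870 × 169 = 14.7 cm^3.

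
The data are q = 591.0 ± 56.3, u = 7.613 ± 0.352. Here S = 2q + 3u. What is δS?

113

Each term contributes (cᵢ δxᵢ)² to (δS)²:
  (2·δq)² = 12700;  (3·δu)² = 1.12
δS = √(12700) = 113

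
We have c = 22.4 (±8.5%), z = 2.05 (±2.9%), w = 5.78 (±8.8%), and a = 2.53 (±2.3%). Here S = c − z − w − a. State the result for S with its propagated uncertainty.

S is a linear combination, so absolute uncertainties add in quadrature:
  (δc)² = 3.63;  (δz)² = 0.00353;  (δw)² = 0.259;  (δa)² = 0.00339
δS = √(3.89) = 1.97
S = 12.0.

12.0 ± 1.97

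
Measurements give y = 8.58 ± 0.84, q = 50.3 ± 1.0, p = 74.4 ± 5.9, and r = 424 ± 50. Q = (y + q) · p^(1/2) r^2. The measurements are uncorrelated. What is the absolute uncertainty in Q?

Let u = y + q = 58.9. δu = √(δy² + δq²) = √(0.706 + 1.00) = 1.31, so δu/u = 0.0222.
Q is then a monomial in u, p, r:
δQ/Q = √((δu/u)² + (½·δp/p)² + (2·δr/r)²) = √(0.000492 + 0.00157 + 0.0556) = 0.240
Q = 9.13e+07, so δQ = 0.240 × 9.13e+07 = 2.19e+07.

2.19e+07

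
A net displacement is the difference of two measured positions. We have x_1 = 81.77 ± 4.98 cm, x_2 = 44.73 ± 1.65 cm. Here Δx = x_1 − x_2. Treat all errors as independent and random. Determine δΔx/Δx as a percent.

Absolute uncertainties add in quadrature for a linear combination:
  (δx_1)² = 24.8;  (δx_2)² = 2.72
δΔx = √(27.5) = 5.25 cm
Δx = 37.04 cm, so δΔx/Δx = 5.25/37.04 = 0.142.

14.2%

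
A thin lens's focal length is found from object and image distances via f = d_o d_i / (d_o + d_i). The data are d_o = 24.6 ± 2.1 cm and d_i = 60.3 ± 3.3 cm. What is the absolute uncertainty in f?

1.09 cm

∂f/∂d_o = (d_i/(d_o+d_i))² = 0.504;  ∂f/∂d_i = (d_o/(d_o+d_i))² = 0.0840
δf = √((∂f/∂d_o · δd_o)² + (∂f/∂d_i · δd_i)²) = √(1.12 + 0.0768) = 1.09 cm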